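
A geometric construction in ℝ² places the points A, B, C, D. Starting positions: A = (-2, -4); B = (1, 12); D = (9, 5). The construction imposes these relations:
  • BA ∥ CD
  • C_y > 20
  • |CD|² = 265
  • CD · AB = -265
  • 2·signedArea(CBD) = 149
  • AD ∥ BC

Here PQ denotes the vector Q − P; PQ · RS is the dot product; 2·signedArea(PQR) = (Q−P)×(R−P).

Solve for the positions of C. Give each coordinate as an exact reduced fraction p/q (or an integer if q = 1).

1. C_x = 12  [BA ∥ CD ∩ AD ∥ BC]
2. C_y = 21  [BA ∥ CD ∩ AD ∥ BC]
   → C = (12, 21)

C = (12, 21)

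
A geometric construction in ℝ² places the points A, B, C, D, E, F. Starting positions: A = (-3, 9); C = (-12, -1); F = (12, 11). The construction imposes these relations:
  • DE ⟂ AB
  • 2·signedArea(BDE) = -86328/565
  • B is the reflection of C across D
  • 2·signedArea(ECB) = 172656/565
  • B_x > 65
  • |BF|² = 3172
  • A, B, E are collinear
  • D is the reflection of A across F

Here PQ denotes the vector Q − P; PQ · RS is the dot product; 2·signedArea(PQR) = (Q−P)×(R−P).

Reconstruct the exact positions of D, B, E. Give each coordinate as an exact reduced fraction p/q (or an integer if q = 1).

1. D_x = 27  [D is the reflection of A across F]
2. D_y = 13  [D is the reflection of A across F]
   → D = (27, 13)
3. B_x = 66  [B is the reflection of C across D]
4. B_y = 27  [B is the reflection of C across D]
   → B = (66, 27)
5. E_x = 14727/565  [A, B, E are collinear ∩ DE ⟂ AB]
6. E_y = 9369/565  [A, B, E are collinear ∩ DE ⟂ AB]
   → E = (14727/565, 9369/565)

B = (66, 27)
D = (27, 13)
E = (14727/565, 9369/565)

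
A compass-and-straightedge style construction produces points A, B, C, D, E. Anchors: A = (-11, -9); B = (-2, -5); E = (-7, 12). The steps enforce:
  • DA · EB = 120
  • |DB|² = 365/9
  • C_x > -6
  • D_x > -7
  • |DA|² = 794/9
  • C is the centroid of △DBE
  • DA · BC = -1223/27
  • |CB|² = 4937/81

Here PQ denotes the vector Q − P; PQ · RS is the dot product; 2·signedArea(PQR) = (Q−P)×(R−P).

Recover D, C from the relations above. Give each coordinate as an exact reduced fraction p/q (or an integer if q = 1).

1. D_x = -20/3  [line -5·x + 17·y + -22 = 0 ∩ |DA|² = 794/9]
2. D_y = -2/3  [line -5·x + 17·y + -22 = 0 ∩ |DA|² = 794/9]
   → D = (-20/3, -2/3)
3. C_x = -47/9  [C is the centroid of △DBE]
4. C_y = 19/9  [C is the centroid of △DBE]
   → C = (-47/9, 19/9)

C = (-47/9, 19/9)
D = (-20/3, -2/3)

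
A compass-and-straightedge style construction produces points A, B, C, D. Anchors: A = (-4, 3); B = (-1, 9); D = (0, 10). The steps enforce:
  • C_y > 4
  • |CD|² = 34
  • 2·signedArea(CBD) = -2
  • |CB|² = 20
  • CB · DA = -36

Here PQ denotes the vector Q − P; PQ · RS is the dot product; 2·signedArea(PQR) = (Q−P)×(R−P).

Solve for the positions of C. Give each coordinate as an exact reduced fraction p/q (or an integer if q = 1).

C = (-3, 5)

1. C_x = -3  [2·signedArea(CBD) = -2 ∩ CB · DA = -36]
2. C_y = 5  [2·signedArea(CBD) = -2 ∩ CB · DA = -36]
   → C = (-3, 5)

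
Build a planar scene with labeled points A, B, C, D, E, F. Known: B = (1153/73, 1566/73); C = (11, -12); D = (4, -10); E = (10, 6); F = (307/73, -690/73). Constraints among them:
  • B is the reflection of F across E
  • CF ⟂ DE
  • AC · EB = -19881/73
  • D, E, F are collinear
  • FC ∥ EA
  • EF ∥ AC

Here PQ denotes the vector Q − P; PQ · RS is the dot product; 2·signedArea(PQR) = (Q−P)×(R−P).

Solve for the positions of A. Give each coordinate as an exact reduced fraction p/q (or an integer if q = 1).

A = (1226/73, 252/73)

1. A_x = 1226/73  [EF ∥ AC ∩ FC ∥ EA]
2. A_y = 252/73  [EF ∥ AC ∩ FC ∥ EA]
   → A = (1226/73, 252/73)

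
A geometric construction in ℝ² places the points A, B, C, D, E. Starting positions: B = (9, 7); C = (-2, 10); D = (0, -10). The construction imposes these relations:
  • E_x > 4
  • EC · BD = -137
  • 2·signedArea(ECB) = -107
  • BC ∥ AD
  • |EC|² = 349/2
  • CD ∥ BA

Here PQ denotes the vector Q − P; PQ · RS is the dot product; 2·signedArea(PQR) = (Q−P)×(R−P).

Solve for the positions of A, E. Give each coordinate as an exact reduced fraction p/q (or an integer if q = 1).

A = (11, -13)
E = (9/2, -3/2)

1. A_x = 11  [BC ∥ AD ∩ CD ∥ BA]
2. A_y = -13  [BC ∥ AD ∩ CD ∥ BA]
   → A = (11, -13)
3. E_x = 9/2  [EC · BD = -137 ∩ 2·signedArea(ECB) = -107]
4. E_y = -3/2  [EC · BD = -137 ∩ 2·signedArea(ECB) = -107]
   → E = (9/2, -3/2)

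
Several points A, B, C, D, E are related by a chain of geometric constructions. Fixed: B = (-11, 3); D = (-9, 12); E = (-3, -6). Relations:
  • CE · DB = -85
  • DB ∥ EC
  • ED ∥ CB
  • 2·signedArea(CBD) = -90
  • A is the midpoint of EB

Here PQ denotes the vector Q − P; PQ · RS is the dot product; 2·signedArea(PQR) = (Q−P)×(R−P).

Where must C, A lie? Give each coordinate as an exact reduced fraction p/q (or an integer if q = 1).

1. C_x = -5  [ED ∥ CB ∩ DB ∥ EC]
2. C_y = -15  [ED ∥ CB ∩ DB ∥ EC]
   → C = (-5, -15)
3. A_x = -7  [A is the midpoint of EB]
4. A_y = -3/2  [A is the midpoint of EB]
   → A = (-7, -3/2)

A = (-7, -3/2)
C = (-5, -15)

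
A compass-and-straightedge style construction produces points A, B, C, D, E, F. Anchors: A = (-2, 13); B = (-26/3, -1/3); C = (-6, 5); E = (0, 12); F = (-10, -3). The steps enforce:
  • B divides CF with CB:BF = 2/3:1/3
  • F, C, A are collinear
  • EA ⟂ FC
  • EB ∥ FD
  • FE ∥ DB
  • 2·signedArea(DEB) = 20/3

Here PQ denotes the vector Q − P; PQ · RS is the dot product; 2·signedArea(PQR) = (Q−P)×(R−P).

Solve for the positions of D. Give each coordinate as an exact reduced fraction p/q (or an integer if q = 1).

1. D_x = -56/3  [FE ∥ DB ∩ EB ∥ FD]
2. D_y = -46/3  [FE ∥ DB ∩ EB ∥ FD]
   → D = (-56/3, -46/3)

D = (-56/3, -46/3)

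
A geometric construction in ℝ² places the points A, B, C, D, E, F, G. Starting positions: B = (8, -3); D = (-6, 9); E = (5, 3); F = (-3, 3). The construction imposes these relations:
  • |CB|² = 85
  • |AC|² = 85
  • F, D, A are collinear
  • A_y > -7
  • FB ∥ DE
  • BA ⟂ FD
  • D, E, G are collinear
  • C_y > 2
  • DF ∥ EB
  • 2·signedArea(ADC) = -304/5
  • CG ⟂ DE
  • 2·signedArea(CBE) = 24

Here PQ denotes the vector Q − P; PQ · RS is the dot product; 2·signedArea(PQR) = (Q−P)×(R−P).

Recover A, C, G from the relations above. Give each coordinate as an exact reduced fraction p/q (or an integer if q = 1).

A = (8/5, -31/5)
C = (1, 3)
G = (301/157, 735/157)

1. A_x = 8/5  [F, D, A are collinear ∩ BA ⟂ FD]
2. A_y = -31/5  [F, D, A are collinear ∩ BA ⟂ FD]
   → A = (8/5, -31/5)
3. C_x = 1  [line -6·x + -3·y + 15 = 0 ∩ |CB|² = 85]
4. C_y = 3  [line -6·x + -3·y + 15 = 0 ∩ |CB|² = 85]
   → C = (1, 3)
5. G_x = 301/157  [D, E, G are collinear ∩ CG ⟂ DE]
6. G_y = 735/157  [D, E, G are collinear ∩ CG ⟂ DE]
   → G = (301/157, 735/157)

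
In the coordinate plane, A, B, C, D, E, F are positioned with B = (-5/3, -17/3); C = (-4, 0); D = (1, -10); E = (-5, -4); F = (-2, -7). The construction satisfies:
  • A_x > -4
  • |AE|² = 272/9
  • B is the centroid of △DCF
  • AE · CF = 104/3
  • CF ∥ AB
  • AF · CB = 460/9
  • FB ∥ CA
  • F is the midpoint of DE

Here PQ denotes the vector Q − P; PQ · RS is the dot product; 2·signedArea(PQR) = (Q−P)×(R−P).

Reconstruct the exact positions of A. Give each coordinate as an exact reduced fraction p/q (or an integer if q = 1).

1. A_x = -11/3  [CF ∥ AB ∩ FB ∥ CA]
2. A_y = 4/3  [CF ∥ AB ∩ FB ∥ CA]
   → A = (-11/3, 4/3)

A = (-11/3, 4/3)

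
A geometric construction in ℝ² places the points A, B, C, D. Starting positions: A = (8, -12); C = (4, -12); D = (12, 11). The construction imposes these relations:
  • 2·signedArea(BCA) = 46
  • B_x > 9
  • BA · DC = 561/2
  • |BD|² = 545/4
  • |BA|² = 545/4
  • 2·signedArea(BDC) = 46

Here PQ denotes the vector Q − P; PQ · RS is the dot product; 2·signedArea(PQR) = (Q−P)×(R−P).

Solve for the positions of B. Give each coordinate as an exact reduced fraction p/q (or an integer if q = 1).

B = (10, -1/2)

1. B_x = 10  [2·signedArea(BDC) = 46 ∩ BA · DC = 561/2]
2. B_y = -1/2  [2·signedArea(BDC) = 46 ∩ BA · DC = 561/2]
   → B = (10, -1/2)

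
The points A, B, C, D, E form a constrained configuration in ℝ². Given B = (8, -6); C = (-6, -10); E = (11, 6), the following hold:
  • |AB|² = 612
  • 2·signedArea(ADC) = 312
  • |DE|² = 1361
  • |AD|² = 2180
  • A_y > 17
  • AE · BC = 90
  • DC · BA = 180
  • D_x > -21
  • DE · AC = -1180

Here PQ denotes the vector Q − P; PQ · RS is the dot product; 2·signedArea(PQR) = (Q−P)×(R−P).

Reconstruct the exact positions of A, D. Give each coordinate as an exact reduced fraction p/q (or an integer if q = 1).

1. A_x = 14  [line 14·x + 4·y + -268 = 0 ∩ |AB|² = 612]
2. A_y = 18  [line 14·x + 4·y + -268 = 0 ∩ |AB|² = 612]
   → A = (14, 18)
3. D_x = -20  [DC · BA = 180 ∩ 2·signedArea(ADC) = 312]
4. D_y = -14  [DC · BA = 180 ∩ 2·signedArea(ADC) = 312]
   → D = (-20, -14)

A = (14, 18)
D = (-20, -14)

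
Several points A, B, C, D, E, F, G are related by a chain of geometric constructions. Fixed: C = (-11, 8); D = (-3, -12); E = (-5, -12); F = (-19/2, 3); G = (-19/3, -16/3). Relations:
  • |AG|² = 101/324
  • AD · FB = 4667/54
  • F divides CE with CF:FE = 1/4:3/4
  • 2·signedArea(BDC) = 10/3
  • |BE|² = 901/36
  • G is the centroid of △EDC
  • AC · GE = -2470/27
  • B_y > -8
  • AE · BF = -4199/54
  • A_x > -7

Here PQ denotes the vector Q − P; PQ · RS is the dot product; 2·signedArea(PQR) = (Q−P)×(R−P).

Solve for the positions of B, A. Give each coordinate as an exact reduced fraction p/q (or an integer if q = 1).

A = (-113/18, -43/9)
B = (-31/6, -7)

1. B_x = -31/6  [line -20·x + -8·y + -478/3 = 0 ∩ |BE|² = 901/36]
2. B_y = -7  [line -20·x + -8·y + -478/3 = 0 ∩ |BE|² = 901/36]
   → B = (-31/6, -7)
3. A_x = -113/18  [AC · GE = -2470/27 ∩ AD · FB = 4667/54]
4. A_y = -43/9  [AC · GE = -2470/27 ∩ AD · FB = 4667/54]
   → A = (-113/18, -43/9)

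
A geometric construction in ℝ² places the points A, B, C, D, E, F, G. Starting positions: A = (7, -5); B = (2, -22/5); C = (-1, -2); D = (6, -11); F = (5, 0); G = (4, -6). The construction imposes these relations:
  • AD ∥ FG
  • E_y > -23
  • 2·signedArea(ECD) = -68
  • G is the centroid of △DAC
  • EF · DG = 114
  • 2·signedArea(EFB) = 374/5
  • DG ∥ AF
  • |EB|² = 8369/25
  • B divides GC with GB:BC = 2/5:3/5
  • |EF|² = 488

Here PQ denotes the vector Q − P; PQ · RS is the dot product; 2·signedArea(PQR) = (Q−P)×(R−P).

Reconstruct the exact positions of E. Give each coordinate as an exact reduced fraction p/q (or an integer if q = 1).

E = (7, -22)

1. E_x = 7  [2·signedArea(ECD) = -68 ∩ 2·signedArea(EFB) = 374/5]
2. E_y = -22  [2·signedArea(ECD) = -68 ∩ 2·signedArea(EFB) = 374/5]
   → E = (7, -22)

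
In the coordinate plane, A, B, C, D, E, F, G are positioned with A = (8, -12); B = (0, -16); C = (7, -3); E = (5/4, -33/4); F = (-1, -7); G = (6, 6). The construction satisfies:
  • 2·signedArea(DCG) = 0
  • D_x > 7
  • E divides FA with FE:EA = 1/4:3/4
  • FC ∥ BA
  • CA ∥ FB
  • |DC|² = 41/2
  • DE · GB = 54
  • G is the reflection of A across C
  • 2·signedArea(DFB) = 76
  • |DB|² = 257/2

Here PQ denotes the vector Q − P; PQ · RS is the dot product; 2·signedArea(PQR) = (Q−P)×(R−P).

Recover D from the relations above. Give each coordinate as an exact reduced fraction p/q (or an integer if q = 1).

D = (15/2, -15/2)

1. D_x = 15/2  [2·signedArea(DCG) = 0 ∩ DE · GB = 54]
2. D_y = -15/2  [2·signedArea(DCG) = 0 ∩ DE · GB = 54]
   → D = (15/2, -15/2)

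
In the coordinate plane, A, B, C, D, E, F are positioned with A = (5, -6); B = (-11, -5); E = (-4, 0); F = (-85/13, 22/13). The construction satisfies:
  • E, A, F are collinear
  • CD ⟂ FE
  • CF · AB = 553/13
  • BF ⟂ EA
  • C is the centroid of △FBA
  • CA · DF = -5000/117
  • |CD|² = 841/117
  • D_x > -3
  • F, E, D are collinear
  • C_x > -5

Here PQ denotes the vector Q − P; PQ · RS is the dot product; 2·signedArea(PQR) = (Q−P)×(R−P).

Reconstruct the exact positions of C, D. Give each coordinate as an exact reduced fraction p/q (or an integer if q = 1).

C = (-163/39, -121/39)
D = (-35/13, -34/39)

1. C_x = -163/39  [C is the centroid of △FBA]
2. C_y = -121/39  [C is the centroid of △FBA]
   → C = (-163/39, -121/39)
3. D_x = -35/13  [F, E, D are collinear ∩ CD ⟂ FE]
4. D_y = -34/39  [F, E, D are collinear ∩ CD ⟂ FE]
   → D = (-35/13, -34/39)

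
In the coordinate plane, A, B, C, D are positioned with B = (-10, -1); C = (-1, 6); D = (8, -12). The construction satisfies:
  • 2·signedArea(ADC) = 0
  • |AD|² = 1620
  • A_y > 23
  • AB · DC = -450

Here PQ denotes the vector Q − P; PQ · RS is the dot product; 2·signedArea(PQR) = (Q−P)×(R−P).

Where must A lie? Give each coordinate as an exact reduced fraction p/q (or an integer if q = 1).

A = (-10, 24)

1. A_x = -10  [2·signedArea(ADC) = 0 ∩ AB · DC = -450]
2. A_y = 24  [2·signedArea(ADC) = 0 ∩ AB · DC = -450]
   → A = (-10, 24)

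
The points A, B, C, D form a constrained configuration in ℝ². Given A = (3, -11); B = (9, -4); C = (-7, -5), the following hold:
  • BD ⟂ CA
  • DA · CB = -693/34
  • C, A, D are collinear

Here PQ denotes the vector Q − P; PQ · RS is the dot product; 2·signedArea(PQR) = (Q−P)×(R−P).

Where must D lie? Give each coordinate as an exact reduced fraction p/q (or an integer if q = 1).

1. D_x = 147/34  [C, A, D are collinear ∩ BD ⟂ CA]
2. D_y = -401/34  [C, A, D are collinear ∩ BD ⟂ CA]
   → D = (147/34, -401/34)

D = (147/34, -401/34)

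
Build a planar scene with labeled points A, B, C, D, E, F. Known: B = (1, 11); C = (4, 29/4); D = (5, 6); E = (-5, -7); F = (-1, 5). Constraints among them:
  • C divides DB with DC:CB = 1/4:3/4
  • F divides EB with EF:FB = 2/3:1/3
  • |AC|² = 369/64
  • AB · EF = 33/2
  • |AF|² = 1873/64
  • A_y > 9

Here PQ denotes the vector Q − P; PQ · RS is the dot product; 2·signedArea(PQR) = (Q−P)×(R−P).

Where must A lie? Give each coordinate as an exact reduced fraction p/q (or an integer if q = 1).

A = (5/2, 73/8)

1. A_x = 5/2  [line -4·x + -12·y + 239/2 = 0 ∩ |AC|² = 369/64]
2. A_y = 73/8  [line -4·x + -12·y + 239/2 = 0 ∩ |AC|² = 369/64]
   → A = (5/2, 73/8)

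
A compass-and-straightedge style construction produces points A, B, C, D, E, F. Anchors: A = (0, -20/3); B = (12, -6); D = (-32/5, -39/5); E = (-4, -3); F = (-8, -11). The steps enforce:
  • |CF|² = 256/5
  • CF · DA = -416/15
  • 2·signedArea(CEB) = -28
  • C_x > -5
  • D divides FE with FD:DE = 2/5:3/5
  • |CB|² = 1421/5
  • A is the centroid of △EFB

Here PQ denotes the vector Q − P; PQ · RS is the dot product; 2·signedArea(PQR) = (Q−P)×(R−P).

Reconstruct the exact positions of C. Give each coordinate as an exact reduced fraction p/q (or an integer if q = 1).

1. C_x = -24/5  [CF · DA = -416/15 ∩ 2·signedArea(CEB) = -28]
2. C_y = -23/5  [CF · DA = -416/15 ∩ 2·signedArea(CEB) = -28]
   → C = (-24/5, -23/5)

C = (-24/5, -23/5)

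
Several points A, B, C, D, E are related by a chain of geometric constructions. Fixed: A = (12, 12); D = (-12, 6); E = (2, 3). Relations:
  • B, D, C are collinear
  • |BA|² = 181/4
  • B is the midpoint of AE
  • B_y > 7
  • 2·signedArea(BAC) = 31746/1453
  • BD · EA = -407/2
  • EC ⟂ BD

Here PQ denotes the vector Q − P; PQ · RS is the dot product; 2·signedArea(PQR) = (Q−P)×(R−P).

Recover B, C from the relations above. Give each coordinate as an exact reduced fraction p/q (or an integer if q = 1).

1. B_x = 7  [B is the midpoint of AE]
2. B_y = 15/2  [B is the midpoint of AE]
   → B = (7, 15/2)
3. C_x = 2438/1453  [B, D, C are collinear ∩ EC ⟂ BD]
4. C_y = 10287/1453  [B, D, C are collinear ∩ EC ⟂ BD]
   → C = (2438/1453, 10287/1453)

B = (7, 15/2)
C = (2438/1453, 10287/1453)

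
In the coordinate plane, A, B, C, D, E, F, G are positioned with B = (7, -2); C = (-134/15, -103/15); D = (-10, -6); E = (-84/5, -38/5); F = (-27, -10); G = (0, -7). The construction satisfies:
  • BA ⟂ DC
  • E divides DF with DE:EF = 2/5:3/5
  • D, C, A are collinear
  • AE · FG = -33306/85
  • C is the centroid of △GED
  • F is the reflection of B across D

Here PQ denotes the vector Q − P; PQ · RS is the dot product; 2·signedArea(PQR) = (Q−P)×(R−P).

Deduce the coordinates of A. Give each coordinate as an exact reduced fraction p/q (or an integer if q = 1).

1. A_x = -146/85  [D, C, A are collinear ∩ BA ⟂ DC]
2. A_y = -1082/85  [D, C, A are collinear ∩ BA ⟂ DC]
   → A = (-146/85, -1082/85)

A = (-146/85, -1082/85)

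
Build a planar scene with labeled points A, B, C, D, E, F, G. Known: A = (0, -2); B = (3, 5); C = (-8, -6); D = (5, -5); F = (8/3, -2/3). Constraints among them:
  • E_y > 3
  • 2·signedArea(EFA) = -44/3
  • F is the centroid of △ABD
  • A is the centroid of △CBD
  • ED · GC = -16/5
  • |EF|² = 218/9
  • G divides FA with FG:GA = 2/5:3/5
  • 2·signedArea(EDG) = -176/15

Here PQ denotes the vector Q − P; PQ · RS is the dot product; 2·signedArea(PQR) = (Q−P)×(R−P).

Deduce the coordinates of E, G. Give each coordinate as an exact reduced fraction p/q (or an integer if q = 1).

E = (1/3, 11/3)
G = (8/5, -6/5)

1. G_x = 8/5  [G divides FA with FG:GA = 2/5:3/5]
2. G_y = -6/5  [G divides FA with FG:GA = 2/5:3/5]
   → G = (8/5, -6/5)
3. E_x = 1/3  [2·signedArea(EFA) = -44/3 ∩ 2·signedArea(EDG) = -176/15]
4. E_y = 11/3  [2·signedArea(EFA) = -44/3 ∩ 2·signedArea(EDG) = -176/15]
   → E = (1/3, 11/3)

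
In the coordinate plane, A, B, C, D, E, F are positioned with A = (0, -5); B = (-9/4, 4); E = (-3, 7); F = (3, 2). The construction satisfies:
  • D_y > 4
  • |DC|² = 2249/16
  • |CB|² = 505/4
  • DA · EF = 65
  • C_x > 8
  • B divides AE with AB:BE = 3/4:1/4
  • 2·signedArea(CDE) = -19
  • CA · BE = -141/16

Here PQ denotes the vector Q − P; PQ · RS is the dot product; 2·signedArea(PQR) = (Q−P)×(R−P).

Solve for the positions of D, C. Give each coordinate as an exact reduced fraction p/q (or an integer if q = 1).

1. C_x = 33/4  [line 3/4·x + -3·y + -99/16 = 0 ∩ |CB|² = 505/4]
2. C_y = 0  [line 3/4·x + -3·y + -99/16 = 0 ∩ |CB|² = 505/4]
   → C = (33/4, 0)
3. D_x = -5/2  [DA · EF = 65 ∩ 2·signedArea(CDE) = -19]
4. D_y = 5  [DA · EF = 65 ∩ 2·signedArea(CDE) = -19]
   → D = (-5/2, 5)

C = (33/4, 0)
D = (-5/2, 5)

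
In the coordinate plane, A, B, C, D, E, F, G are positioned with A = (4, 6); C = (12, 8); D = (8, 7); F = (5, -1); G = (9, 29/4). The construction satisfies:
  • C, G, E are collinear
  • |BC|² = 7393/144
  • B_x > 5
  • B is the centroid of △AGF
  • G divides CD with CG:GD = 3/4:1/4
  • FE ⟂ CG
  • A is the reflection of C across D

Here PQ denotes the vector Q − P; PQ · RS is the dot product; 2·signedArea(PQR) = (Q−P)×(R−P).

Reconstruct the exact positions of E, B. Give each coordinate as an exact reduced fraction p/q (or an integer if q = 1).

B = (6, 49/12)
E = (56/17, 99/17)

1. E_x = 56/17  [C, G, E are collinear ∩ FE ⟂ CG]
2. E_y = 99/17  [C, G, E are collinear ∩ FE ⟂ CG]
   → E = (56/17, 99/17)
3. B_x = 6  [B is the centroid of △AGF]
4. B_y = 49/12  [B is the centroid of △AGF]
   → B = (6, 49/12)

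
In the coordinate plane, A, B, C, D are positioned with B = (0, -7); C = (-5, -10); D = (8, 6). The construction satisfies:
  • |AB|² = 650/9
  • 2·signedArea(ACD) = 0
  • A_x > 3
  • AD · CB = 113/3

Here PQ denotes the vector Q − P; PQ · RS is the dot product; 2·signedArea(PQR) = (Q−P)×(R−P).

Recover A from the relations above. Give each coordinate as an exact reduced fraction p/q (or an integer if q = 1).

A = (11/3, 2/3)

1. A_x = 11/3  [2·signedArea(ACD) = 0 ∩ AD · CB = 113/3]
2. A_y = 2/3  [2·signedArea(ACD) = 0 ∩ AD · CB = 113/3]
   → A = (11/3, 2/3)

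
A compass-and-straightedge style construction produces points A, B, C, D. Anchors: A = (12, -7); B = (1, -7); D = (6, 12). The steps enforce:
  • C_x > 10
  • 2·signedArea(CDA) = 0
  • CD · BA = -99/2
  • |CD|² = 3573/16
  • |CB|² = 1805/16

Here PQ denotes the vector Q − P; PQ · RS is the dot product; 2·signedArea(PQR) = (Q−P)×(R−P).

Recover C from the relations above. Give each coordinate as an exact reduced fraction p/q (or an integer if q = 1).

1. C_x = 21/2  [2·signedArea(CDA) = 0 ∩ CD · BA = -99/2]
2. C_y = -9/4  [2·signedArea(CDA) = 0 ∩ CD · BA = -99/2]
   → C = (21/2, -9/4)

C = (21/2, -9/4)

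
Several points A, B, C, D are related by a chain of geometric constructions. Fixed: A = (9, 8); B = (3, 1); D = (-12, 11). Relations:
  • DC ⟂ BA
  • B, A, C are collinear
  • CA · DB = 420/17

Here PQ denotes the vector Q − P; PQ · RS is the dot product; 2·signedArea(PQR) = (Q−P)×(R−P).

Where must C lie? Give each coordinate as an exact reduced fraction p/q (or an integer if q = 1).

C = (27/17, -11/17)

1. C_x = 27/17  [B, A, C are collinear ∩ DC ⟂ BA]
2. C_y = -11/17  [B, A, C are collinear ∩ DC ⟂ BA]
   → C = (27/17, -11/17)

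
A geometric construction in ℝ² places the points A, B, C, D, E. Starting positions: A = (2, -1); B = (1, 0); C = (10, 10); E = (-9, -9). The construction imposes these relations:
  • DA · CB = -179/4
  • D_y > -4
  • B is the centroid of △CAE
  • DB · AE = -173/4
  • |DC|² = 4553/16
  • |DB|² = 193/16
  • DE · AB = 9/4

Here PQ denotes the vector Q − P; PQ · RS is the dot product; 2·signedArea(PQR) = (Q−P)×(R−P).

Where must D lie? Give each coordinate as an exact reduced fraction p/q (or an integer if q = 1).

1. D_x = -3/4  [DA · CB = -179/4 ∩ DB · AE = -173/4]
2. D_y = -3  [DA · CB = -179/4 ∩ DB · AE = -173/4]
   → D = (-3/4, -3)

D = (-3/4, -3)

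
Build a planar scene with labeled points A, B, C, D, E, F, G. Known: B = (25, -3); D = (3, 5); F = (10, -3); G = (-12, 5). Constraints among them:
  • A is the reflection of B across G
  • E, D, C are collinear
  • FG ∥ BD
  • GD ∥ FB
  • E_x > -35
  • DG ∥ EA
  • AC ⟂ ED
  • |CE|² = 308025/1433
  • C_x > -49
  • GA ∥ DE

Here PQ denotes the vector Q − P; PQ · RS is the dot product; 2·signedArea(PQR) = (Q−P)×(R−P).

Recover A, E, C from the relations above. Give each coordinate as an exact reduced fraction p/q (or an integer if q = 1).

A = (-49, 13)
C = (-69257/1433, 23069/1433)
E = (-34, 13)

1. A_x = -49  [A is the reflection of B across G]
2. A_y = 13  [A is the reflection of B across G]
   → A = (-49, 13)
3. E_x = -34  [DG ∥ EA ∩ GA ∥ DE]
4. E_y = 13  [DG ∥ EA ∩ GA ∥ DE]
   → E = (-34, 13)
5. C_x = -69257/1433  [E, D, C are collinear ∩ AC ⟂ ED]
6. C_y = 23069/1433  [E, D, C are collinear ∩ AC ⟂ ED]
   → C = (-69257/1433, 23069/1433)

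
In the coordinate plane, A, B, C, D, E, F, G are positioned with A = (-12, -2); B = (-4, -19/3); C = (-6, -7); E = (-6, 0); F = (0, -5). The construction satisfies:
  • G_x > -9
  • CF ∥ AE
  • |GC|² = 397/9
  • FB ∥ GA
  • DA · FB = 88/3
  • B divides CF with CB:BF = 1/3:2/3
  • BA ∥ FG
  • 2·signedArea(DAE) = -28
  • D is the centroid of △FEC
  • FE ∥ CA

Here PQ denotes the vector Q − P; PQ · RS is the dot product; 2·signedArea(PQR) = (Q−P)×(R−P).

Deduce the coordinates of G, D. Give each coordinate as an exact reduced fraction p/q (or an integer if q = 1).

D = (-4, -4)
G = (-8, -2/3)

1. G_x = -8  [FB ∥ GA ∩ BA ∥ FG]
2. G_y = -2/3  [FB ∥ GA ∩ BA ∥ FG]
   → G = (-8, -2/3)
3. D_x = -4  [D is the centroid of △FEC]
4. D_y = -4  [D is the centroid of △FEC]
   → D = (-4, -4)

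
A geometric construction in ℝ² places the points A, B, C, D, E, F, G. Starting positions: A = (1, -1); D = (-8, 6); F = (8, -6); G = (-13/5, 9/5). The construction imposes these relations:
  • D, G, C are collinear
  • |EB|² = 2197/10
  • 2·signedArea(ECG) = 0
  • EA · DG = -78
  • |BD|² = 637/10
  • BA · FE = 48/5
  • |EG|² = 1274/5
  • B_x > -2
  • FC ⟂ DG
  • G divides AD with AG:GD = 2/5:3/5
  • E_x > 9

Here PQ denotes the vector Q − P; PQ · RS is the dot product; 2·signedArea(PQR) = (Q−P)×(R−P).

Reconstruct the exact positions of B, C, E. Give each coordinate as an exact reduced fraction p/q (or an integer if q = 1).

B = (-17/10, 11/10)
C = (506/65, -408/65)
E = (10, -8)

1. C_x = 506/65  [D, G, C are collinear ∩ FC ⟂ DG]
2. C_y = -408/65  [D, G, C are collinear ∩ FC ⟂ DG]
   → C = (506/65, -408/65)
3. E_x = 10  [2·signedArea(ECG) = 0 ∩ EA · DG = -78]
4. E_y = -8  [2·signedArea(ECG) = 0 ∩ EA · DG = -78]
   → E = (10, -8)
5. B_x = -17/10  [line -2·x + 2·y + -28/5 = 0 ∩ |BD|² = 637/10]
6. B_y = 11/10  [line -2·x + 2·y + -28/5 = 0 ∩ |BD|² = 637/10]
   → B = (-17/10, 11/10)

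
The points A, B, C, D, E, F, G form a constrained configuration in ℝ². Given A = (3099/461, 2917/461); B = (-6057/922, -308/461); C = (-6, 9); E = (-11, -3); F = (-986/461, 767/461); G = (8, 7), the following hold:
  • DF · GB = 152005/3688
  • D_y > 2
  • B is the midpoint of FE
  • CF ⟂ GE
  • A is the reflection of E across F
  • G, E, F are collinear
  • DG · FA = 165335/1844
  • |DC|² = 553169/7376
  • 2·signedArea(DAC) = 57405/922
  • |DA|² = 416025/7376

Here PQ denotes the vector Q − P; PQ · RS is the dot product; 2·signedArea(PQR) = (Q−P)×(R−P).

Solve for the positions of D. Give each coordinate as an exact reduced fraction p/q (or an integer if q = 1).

1. D_x = 141/1844  [DF · GB = 152005/3688 ∩ 2·signedArea(DAC) = 57405/922]
2. D_y = 2609/922  [DF · GB = 152005/3688 ∩ 2·signedArea(DAC) = 57405/922]
   → D = (141/1844, 2609/922)

D = (141/1844, 2609/922)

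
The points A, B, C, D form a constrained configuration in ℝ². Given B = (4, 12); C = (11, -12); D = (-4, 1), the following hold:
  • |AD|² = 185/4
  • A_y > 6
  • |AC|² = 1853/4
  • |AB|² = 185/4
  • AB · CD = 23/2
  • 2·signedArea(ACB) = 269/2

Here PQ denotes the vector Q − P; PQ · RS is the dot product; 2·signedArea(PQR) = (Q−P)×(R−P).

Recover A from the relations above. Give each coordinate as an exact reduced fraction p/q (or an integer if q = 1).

A = (0, 13/2)

1. A_x = 0  [AB · CD = 23/2 ∩ 2·signedArea(ACB) = 269/2]
2. A_y = 13/2  [AB · CD = 23/2 ∩ 2·signedArea(ACB) = 269/2]
   → A = (0, 13/2)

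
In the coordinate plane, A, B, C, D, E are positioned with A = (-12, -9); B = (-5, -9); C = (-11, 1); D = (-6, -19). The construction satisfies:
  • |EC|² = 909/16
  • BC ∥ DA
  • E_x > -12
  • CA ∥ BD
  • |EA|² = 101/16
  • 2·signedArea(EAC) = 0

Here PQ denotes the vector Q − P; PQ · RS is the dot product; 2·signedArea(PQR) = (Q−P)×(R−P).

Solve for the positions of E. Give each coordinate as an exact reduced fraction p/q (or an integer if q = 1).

E = (-47/4, -13/2)

1. E_x = -47/4  [line -10·x + 1·y + -111 = 0 ∩ |EA|² = 101/16]
2. E_y = -13/2  [line -10·x + 1·y + -111 = 0 ∩ |EA|² = 101/16]
   → E = (-47/4, -13/2)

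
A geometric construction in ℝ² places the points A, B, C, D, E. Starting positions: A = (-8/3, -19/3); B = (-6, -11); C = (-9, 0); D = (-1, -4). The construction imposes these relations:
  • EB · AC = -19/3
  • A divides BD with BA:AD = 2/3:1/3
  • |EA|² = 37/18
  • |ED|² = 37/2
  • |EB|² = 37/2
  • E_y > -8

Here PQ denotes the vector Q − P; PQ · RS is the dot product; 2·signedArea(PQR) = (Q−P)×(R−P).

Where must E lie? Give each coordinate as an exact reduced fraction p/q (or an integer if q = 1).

1. E_x = -7/2  [line 19/3·x + -19/3·y + -76/3 = 0 ∩ |EB|² = 37/2]
2. E_y = -15/2  [line 19/3·x + -19/3·y + -76/3 = 0 ∩ |EB|² = 37/2]
   → E = (-7/2, -15/2)

E = (-7/2, -15/2)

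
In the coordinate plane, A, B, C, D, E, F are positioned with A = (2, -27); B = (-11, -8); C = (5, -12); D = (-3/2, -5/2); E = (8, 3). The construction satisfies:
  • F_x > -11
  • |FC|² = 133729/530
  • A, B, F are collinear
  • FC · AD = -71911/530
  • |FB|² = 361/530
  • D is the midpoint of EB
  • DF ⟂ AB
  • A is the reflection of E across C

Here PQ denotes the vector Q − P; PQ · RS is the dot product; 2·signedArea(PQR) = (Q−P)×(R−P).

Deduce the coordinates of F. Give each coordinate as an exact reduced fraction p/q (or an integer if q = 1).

F = (-5583/530, -4601/530)

1. F_x = -5583/530  [A, B, F are collinear ∩ DF ⟂ AB]
2. F_y = -4601/530  [A, B, F are collinear ∩ DF ⟂ AB]
   → F = (-5583/530, -4601/530)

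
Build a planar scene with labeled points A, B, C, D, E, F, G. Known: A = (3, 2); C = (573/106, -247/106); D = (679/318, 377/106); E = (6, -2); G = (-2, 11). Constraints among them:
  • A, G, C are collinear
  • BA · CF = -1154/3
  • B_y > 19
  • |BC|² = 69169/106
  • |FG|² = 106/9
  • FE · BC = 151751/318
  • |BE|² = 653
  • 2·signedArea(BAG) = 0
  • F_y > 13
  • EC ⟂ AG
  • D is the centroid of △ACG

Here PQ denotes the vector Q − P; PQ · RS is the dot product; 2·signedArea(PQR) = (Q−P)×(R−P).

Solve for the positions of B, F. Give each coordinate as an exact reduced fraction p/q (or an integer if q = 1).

1. B_x = -7  [line -9·x + -5·y + 37 = 0 ∩ |BC|² = 69169/106]
2. B_y = 20  [line -9·x + -5·y + 37 = 0 ∩ |BC|² = 69169/106]
   → B = (-7, 20)
3. F_x = -11/3  [line -1315/106·x + 2367/106·y + -113879/318 = 0 ∩ |FG|² = 106/9]
4. F_y = 14  [line -1315/106·x + 2367/106·y + -113879/318 = 0 ∩ |FG|² = 106/9]
   → F = (-11/3, 14)

B = (-7, 20)
F = (-11/3, 14)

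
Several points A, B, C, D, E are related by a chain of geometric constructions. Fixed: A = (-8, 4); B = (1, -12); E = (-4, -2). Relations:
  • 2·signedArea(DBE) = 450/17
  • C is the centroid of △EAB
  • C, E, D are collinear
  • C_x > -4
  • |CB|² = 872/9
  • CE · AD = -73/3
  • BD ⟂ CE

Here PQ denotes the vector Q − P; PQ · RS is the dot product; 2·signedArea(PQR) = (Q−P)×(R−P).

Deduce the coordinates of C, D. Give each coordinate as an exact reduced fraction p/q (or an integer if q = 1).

1. C_x = -11/3  [C is the centroid of △EAB]
2. C_y = -10/3  [C is the centroid of △EAB]
   → C = (-11/3, -10/3)
3. D_x = -23/17  [C, E, D are collinear ∩ BD ⟂ CE]
4. D_y = -214/17  [C, E, D are collinear ∩ BD ⟂ CE]
   → D = (-23/17, -214/17)

C = (-11/3, -10/3)
D = (-23/17, -214/17)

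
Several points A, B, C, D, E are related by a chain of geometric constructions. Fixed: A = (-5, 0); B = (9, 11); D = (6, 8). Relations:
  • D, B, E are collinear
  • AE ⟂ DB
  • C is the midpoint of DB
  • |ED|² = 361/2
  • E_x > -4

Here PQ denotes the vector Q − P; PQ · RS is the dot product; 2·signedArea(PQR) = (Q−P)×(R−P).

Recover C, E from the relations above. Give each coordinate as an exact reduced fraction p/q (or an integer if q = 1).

C = (15/2, 19/2)
E = (-7/2, -3/2)

1. C_x = 15/2  [C is the midpoint of DB]
2. C_y = 19/2  [C is the midpoint of DB]
   → C = (15/2, 19/2)
3. E_x = -7/2  [D, B, E are collinear ∩ AE ⟂ DB]
4. E_y = -3/2  [D, B, E are collinear ∩ AE ⟂ DB]
   → E = (-7/2, -3/2)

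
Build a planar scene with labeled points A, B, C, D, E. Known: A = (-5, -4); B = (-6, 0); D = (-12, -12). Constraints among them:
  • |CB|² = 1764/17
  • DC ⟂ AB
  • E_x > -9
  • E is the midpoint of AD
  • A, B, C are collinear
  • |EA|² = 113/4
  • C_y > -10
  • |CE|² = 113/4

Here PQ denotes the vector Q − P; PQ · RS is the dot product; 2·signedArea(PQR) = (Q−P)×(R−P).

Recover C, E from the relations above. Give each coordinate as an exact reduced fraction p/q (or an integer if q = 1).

1. C_x = -60/17  [A, B, C are collinear ∩ DC ⟂ AB]
2. C_y = -168/17  [A, B, C are collinear ∩ DC ⟂ AB]
   → C = (-60/17, -168/17)
3. E_x = -17/2  [E is the midpoint of AD]
4. E_y = -8  [E is the midpoint of AD]
   → E = (-17/2, -8)

C = (-60/17, -168/17)
E = (-17/2, -8)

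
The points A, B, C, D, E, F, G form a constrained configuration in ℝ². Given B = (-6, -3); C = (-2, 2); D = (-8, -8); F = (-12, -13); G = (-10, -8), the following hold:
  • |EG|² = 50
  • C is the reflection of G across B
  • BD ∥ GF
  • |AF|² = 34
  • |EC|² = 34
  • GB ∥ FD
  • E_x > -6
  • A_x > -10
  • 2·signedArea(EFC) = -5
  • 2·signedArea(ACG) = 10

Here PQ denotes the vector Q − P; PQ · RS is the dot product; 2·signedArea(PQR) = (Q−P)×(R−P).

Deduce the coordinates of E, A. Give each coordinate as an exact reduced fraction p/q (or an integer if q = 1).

A = (-9, -8)
E = (-5, -3)

1. E_x = -5  [line -15·x + 10·y + -45 = 0 ∩ |EG|² = 50]
2. E_y = -3  [line -15·x + 10·y + -45 = 0 ∩ |EG|² = 50]
   → E = (-5, -3)
3. A_x = -9  [line 10·x + -8·y + 26 = 0 ∩ |AF|² = 34]
4. A_y = -8  [line 10·x + -8·y + 26 = 0 ∩ |AF|² = 34]
   → A = (-9, -8)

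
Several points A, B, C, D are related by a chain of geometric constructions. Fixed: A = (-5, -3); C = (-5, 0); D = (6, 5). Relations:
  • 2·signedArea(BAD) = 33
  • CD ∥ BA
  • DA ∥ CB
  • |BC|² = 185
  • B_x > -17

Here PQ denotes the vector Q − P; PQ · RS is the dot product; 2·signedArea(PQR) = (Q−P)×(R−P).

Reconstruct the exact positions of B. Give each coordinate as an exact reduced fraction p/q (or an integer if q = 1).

1. B_x = -16  [CD ∥ BA ∩ DA ∥ CB]
2. B_y = -8  [CD ∥ BA ∩ DA ∥ CB]
   → B = (-16, -8)

B = (-16, -8)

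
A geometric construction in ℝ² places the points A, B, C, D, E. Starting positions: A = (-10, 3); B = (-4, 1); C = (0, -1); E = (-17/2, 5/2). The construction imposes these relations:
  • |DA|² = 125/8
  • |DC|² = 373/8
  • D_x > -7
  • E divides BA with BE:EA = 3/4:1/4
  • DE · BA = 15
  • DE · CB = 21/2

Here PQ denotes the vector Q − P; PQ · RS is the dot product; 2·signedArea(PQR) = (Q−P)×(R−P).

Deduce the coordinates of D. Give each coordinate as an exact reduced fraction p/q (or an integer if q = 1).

1. D_x = -25/4  [DE · BA = 15 ∩ DE · CB = 21/2]
2. D_y = 7/4  [DE · BA = 15 ∩ DE · CB = 21/2]
   → D = (-25/4, 7/4)

D = (-25/4, 7/4)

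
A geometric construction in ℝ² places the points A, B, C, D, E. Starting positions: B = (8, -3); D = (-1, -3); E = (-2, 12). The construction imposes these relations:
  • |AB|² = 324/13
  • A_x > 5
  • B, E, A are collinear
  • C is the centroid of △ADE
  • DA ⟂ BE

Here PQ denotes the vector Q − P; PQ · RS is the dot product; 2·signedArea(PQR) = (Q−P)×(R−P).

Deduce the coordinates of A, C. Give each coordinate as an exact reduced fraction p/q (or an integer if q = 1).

A = (68/13, 15/13)
C = (29/39, 44/13)

1. A_x = 68/13  [B, E, A are collinear ∩ DA ⟂ BE]
2. A_y = 15/13  [B, E, A are collinear ∩ DA ⟂ BE]
   → A = (68/13, 15/13)
3. C_x = 29/39  [C is the centroid of △ADE]
4. C_y = 44/13  [C is the centroid of △ADE]
   → C = (29/39, 44/13)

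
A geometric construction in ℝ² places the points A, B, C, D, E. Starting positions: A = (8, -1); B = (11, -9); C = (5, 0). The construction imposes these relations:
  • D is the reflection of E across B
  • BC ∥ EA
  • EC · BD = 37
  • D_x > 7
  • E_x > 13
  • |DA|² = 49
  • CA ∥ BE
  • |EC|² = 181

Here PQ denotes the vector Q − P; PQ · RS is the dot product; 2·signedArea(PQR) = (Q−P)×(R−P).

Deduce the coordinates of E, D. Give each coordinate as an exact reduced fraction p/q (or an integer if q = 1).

1. E_x = 14  [BC ∥ EA ∩ CA ∥ BE]
2. E_y = -10  [BC ∥ EA ∩ CA ∥ BE]
   → E = (14, -10)
3. D_x = 8  [D is the reflection of E across B]
4. D_y = -8  [D is the reflection of E across B]
   → D = (8, -8)

D = (8, -8)
E = (14, -10)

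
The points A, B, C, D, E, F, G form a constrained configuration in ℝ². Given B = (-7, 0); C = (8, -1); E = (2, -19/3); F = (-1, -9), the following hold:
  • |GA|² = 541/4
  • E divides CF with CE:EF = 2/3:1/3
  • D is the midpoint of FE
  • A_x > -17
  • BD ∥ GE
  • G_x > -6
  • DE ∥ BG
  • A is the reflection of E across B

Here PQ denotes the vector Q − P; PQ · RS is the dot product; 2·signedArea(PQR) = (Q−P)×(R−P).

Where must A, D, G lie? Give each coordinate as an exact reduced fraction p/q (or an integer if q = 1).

A = (-16, 19/3)
D = (1/2, -23/3)
G = (-11/2, 4/3)

1. A_x = -16  [A is the reflection of E across B]
2. A_y = 19/3  [A is the reflection of E across B]
   → A = (-16, 19/3)
3. D_x = 1/2  [D is the midpoint of FE]
4. D_y = -23/3  [D is the midpoint of FE]
   → D = (1/2, -23/3)
5. G_x = -11/2  [BD ∥ GE ∩ DE ∥ BG]
6. G_y = 4/3  [BD ∥ GE ∩ DE ∥ BG]
   → G = (-11/2, 4/3)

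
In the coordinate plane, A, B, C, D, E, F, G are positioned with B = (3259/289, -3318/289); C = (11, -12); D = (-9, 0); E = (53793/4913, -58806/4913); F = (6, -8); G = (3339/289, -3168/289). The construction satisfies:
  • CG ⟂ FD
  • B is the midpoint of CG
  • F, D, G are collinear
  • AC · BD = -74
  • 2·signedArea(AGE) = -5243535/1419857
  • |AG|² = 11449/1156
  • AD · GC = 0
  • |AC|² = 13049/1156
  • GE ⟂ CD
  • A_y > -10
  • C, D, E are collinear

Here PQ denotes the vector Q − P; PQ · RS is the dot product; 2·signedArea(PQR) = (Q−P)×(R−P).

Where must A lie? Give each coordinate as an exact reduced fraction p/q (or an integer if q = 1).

1. A_x = 5073/578  [AD · GC = 0 ∩ 2·signedArea(AGE) = -5243535/1419857]
2. A_y = -2740/289  [AD · GC = 0 ∩ 2·signedArea(AGE) = -5243535/1419857]
   → A = (5073/578, -2740/289)

A = (5073/578, -2740/289)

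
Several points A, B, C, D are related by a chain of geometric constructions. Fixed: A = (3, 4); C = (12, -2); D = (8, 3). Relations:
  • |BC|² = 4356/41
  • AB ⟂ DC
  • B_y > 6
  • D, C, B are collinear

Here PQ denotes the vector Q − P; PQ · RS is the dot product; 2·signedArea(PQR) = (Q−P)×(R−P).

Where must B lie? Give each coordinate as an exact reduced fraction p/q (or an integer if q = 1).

1. B_x = 228/41  [D, C, B are collinear ∩ AB ⟂ DC]
2. B_y = 248/41  [D, C, B are collinear ∩ AB ⟂ DC]
   → B = (228/41, 248/41)

B = (228/41, 248/41)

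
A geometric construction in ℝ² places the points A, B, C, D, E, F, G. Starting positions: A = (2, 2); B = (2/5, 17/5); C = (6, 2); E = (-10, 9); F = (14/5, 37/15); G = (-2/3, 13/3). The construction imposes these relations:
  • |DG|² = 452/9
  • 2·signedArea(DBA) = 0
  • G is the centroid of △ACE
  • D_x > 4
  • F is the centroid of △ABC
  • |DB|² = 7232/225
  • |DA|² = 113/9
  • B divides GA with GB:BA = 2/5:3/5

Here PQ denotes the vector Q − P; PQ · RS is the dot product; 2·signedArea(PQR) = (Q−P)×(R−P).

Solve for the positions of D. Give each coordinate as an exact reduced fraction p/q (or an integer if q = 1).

D = (14/3, -1/3)

1. D_x = 14/3  [line 7/5·x + 8/5·y + -6 = 0 ∩ |DA|² = 113/9]
2. D_y = -1/3  [line 7/5·x + 8/5·y + -6 = 0 ∩ |DA|² = 113/9]
   → D = (14/3, -1/3)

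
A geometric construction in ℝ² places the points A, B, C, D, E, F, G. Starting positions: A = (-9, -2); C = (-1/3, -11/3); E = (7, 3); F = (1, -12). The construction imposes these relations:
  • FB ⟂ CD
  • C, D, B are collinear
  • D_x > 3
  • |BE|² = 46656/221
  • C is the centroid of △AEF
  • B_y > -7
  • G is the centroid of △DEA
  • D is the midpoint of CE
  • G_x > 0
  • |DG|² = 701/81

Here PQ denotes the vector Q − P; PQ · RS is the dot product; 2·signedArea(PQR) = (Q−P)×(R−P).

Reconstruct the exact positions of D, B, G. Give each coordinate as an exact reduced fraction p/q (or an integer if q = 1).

1. D_x = 10/3  [D is the midpoint of CE]
2. D_y = -1/3  [D is the midpoint of CE]
   → D = (10/3, -1/3)
3. B_x = -829/221  [C, D, B are collinear ∩ FB ⟂ CD]
4. B_y = -1497/221  [C, D, B are collinear ∩ FB ⟂ CD]
   → B = (-829/221, -1497/221)
5. G_x = 4/9  [G is the centroid of △DEA]
6. G_y = 2/9  [G is the centroid of △DEA]
   → G = (4/9, 2/9)

B = (-829/221, -1497/221)
D = (10/3, -1/3)
G = (4/9, 2/9)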